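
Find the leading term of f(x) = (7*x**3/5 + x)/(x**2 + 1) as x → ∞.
7*x/5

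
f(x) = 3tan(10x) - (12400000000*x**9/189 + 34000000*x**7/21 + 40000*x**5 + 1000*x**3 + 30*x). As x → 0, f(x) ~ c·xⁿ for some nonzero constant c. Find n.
11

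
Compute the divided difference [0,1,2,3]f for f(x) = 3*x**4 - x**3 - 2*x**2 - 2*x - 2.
17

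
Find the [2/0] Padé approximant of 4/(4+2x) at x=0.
x**2/4 - x/2 + 1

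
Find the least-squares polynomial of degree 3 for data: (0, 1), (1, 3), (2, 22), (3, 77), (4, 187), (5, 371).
1 + (-1/6)x - x² + (19/6)x³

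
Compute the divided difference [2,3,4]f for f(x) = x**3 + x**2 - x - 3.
10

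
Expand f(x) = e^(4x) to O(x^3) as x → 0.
1 + 4*x + 8*x**2 + O(x**3)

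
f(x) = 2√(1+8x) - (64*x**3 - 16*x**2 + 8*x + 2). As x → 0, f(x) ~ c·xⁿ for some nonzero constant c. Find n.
4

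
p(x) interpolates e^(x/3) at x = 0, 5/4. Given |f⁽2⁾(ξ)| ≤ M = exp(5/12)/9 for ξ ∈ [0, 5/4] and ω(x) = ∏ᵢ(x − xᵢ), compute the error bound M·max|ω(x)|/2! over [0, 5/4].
25*exp(5/12)/1152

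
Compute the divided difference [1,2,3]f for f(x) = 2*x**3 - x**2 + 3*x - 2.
11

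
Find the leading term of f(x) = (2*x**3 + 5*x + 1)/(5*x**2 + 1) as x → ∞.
2*x/5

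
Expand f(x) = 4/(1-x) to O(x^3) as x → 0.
4 + 4*x + 4*x**2 + O(x**3)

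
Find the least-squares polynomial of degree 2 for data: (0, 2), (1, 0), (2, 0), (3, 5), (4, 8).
61/35 + (-181/70)x + (15/14)x²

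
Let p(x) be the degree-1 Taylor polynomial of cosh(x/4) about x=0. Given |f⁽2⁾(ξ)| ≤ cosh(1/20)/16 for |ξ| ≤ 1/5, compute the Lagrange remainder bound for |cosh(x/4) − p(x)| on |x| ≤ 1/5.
cosh(1/20)/800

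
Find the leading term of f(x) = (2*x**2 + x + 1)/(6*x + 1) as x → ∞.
x/3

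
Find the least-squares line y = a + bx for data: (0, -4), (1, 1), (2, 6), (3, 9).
a = -18/5, b = 22/5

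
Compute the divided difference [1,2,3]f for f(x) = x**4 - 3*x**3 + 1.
7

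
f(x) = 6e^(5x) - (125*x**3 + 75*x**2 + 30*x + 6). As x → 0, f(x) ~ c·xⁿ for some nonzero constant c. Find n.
4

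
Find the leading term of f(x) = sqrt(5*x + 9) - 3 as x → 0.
5*x/6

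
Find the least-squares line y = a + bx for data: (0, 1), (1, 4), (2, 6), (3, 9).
a = 11/10, b = 13/5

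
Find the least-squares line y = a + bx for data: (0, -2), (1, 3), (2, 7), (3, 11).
a = -17/10, b = 43/10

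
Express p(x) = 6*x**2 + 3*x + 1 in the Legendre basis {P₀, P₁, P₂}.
(3)P₀ + (3)P₁ + (4)P₂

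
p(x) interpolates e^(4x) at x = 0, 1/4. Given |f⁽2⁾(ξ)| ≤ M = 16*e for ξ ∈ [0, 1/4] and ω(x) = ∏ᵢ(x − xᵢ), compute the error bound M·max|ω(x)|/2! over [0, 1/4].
e/8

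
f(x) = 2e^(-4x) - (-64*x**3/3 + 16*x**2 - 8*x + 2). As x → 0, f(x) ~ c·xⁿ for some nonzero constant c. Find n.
4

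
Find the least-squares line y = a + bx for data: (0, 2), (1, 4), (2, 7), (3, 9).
a = 19/10, b = 12/5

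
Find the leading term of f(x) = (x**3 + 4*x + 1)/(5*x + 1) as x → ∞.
x**2/5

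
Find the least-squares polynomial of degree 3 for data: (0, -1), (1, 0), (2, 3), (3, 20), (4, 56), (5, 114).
-83/126 + (-703/756)x + (-34/63)x² + (115/108)x³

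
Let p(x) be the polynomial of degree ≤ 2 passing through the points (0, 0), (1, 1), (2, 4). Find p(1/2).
1/4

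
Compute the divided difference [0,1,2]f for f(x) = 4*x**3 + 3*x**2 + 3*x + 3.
15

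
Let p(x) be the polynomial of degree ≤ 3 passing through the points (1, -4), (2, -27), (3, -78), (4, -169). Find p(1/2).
3/4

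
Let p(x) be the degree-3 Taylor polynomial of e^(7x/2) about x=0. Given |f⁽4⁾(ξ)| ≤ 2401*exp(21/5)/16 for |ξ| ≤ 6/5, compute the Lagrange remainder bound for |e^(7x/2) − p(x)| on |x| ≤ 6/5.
64827*exp(21/5)/5000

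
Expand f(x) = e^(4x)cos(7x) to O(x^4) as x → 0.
1 + 4*x - 33*x**2/2 - 262*x**3/3 + O(x**4)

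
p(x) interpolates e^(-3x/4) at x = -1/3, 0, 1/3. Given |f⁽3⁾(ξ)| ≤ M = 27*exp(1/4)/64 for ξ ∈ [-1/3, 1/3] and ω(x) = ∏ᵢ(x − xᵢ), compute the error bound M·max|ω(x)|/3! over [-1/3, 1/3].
sqrt(3)*exp(1/4)/1728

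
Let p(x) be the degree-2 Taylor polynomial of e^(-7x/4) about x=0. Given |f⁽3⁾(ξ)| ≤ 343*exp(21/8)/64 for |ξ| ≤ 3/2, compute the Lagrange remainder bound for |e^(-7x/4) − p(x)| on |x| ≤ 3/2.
3087*exp(21/8)/1024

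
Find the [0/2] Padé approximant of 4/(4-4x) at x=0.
1/(1 - x)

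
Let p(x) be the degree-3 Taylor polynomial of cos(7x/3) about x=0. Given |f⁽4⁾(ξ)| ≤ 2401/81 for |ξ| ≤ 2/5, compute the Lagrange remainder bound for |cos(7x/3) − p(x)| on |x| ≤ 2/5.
4802/151875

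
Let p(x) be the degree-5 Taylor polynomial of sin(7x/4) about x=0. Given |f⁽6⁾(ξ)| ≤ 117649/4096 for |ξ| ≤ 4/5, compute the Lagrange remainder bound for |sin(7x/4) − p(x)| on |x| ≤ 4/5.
117649/11250000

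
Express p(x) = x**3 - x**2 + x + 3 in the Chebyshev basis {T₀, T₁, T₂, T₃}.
(5/2)T₀ + (7/4)T₁ + (-1/2)T₂ + (1/4)T₃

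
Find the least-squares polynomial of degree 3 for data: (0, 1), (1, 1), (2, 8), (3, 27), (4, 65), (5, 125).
22/21 + (-122/63)x + (19/21)x² + (8/9)x³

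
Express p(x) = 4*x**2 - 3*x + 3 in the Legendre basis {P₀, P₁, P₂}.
(13/3)P₀ + (-3)P₁ + (8/3)P₂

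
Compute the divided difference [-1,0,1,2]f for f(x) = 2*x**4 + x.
4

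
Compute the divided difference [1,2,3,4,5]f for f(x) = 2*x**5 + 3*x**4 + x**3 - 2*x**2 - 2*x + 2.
33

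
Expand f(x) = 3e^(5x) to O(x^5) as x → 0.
3 + 15*x + 75*x**2/2 + 125*x**3/2 + 625*x**4/8 + O(x**5)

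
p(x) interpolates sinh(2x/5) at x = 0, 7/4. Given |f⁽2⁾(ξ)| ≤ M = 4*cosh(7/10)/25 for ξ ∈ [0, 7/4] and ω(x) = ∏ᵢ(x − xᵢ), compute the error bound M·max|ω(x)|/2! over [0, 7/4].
49*cosh(7/10)/800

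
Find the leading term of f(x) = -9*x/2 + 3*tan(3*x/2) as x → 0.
27*x**3/8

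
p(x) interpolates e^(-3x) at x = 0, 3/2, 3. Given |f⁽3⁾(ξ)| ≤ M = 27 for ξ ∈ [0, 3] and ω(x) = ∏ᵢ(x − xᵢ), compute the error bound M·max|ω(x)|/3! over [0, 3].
27*sqrt(3)/8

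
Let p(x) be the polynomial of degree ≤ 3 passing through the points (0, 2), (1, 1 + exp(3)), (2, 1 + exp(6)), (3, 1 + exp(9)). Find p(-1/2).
-5*exp(9)/16 - 35*exp(3)/16 + 51/16 + 21*exp(6)/16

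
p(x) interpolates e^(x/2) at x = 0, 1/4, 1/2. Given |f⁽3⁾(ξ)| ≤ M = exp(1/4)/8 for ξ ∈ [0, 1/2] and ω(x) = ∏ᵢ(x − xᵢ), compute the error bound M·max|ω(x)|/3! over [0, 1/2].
sqrt(3)*exp(1/4)/13824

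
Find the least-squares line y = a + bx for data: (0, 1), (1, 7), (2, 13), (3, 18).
a = 6/5, b = 57/10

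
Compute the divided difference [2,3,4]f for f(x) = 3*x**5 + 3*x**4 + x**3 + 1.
1029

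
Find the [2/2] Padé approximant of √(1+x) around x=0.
(5*x**2/16 + 5*x/4 + 1)/(x**2/16 + 3*x/4 + 1)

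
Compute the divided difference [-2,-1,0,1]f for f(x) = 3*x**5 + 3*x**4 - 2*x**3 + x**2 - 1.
7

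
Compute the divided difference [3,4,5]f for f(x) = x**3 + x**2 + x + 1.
13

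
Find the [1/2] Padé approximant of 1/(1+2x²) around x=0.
1/(2*x**2 + 1)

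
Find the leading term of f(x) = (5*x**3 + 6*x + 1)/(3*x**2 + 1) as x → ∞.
5*x/3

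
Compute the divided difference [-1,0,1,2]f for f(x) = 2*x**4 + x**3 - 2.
5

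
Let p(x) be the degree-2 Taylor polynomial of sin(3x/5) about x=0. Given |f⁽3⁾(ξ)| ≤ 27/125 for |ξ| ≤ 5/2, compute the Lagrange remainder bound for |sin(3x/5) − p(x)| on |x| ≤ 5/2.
9/16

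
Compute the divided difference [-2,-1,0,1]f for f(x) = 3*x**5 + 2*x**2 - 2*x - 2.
15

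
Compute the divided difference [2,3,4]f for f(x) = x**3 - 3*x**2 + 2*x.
6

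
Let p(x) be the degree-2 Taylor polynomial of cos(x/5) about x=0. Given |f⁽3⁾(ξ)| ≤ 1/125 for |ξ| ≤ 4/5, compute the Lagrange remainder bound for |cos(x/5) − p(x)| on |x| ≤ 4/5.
32/46875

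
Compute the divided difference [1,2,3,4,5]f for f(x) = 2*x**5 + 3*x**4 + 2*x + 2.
33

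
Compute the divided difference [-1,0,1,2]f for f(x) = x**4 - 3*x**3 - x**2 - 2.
-1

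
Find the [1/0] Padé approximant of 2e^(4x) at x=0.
8*x + 2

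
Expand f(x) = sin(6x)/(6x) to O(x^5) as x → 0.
1 - 6*x**2 + 54*x**4/5 + O(x**5)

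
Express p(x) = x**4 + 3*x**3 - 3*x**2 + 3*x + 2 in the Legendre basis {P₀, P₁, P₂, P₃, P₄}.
(6/5)P₀ + (24/5)P₁ + (-10/7)P₂ + (6/5)P₃ + (8/35)P₄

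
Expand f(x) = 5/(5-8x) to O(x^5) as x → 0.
1 + 8*x/5 + 64*x**2/25 + 512*x**3/125 + 4096*x**4/625 + O(x**5)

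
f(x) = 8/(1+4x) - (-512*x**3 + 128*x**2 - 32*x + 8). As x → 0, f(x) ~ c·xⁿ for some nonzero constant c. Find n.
4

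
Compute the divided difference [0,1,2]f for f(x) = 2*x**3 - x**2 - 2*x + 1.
5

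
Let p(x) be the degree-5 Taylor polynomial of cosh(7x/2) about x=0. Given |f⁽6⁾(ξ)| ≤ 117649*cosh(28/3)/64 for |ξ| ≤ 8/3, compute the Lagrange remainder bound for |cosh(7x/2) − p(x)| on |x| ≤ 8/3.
30118144*cosh(28/3)/32805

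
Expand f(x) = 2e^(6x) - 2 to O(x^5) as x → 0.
12*x + 36*x**2 + 72*x**3 + 108*x**4 + O(x**5)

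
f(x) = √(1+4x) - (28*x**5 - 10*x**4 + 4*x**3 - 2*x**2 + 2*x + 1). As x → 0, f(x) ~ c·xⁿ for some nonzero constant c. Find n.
6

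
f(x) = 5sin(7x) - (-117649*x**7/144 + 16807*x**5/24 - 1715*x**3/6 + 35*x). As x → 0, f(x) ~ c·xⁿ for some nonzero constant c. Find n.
9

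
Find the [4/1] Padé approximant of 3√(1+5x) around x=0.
(1125*x**4/128 - 75*x**3/8 + 135*x**2/8 + 18*x + 3)/(7*x/2 + 1)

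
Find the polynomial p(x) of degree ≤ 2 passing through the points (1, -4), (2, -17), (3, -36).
-3*x**2 - 4*x + 3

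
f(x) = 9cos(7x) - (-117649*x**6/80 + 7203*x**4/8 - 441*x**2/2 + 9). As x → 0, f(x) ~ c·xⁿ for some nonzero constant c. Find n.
8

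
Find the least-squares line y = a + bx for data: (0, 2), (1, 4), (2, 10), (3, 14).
a = 6/5, b = 21/5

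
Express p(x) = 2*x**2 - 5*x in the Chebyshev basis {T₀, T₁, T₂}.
T₀ + (-5)T₁ + T₂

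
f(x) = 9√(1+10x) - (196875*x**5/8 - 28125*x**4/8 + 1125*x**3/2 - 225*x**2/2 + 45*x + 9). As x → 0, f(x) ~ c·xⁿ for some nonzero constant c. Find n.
6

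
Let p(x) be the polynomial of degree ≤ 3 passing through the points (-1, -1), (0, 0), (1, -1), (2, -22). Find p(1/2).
7/8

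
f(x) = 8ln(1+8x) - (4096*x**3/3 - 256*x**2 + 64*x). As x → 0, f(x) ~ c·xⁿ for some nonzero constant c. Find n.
4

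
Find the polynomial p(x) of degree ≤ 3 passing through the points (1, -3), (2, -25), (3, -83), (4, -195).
-3*x**3 - x + 1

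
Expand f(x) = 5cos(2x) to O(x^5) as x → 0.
5 - 10*x**2 + 10*x**4/3 + O(x**5)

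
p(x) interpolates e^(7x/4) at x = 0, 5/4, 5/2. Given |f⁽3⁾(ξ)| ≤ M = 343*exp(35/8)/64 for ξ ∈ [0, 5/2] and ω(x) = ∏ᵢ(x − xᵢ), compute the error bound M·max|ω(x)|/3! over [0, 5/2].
42875*sqrt(3)*exp(35/8)/110592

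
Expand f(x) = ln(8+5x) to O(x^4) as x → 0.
log(8) + 5*x/8 - 25*x**2/128 + 125*x**3/1536 + O(x**4)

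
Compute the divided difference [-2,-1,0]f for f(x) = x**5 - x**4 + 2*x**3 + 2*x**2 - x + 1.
-26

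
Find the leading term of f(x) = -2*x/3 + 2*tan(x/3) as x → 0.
2*x**3/81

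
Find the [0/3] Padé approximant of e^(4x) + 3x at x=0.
1/(-725*x**3/3 + 41*x**2 - 7*x + 1)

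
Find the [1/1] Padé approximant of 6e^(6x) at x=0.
(18*x + 6)/(1 - 3*x)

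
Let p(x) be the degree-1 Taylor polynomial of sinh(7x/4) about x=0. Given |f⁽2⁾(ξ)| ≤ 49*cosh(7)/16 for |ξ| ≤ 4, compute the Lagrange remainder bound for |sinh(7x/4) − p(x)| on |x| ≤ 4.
49*cosh(7)/2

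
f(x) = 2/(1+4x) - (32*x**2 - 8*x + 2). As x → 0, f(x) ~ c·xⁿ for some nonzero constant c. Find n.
3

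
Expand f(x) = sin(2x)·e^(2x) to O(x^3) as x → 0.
2*x + 4*x**2 + O(x**3)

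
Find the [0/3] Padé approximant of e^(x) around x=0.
1/(-x**3/6 + x**2/2 - x + 1)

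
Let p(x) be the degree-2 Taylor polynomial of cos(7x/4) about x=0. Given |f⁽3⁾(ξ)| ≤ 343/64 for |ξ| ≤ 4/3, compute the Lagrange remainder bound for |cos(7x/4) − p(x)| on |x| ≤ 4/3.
343/162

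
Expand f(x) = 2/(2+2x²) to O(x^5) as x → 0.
1 - x**2 + x**4 + O(x**5)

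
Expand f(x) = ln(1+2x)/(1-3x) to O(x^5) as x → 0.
2*x + 4*x**2 + 44*x**3/3 + 40*x**4 + O(x**5)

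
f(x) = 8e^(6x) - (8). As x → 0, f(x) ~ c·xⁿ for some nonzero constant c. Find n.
1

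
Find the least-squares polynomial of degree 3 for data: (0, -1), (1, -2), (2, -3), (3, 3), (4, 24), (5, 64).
-115/126 + (67/108)x + (-191/63)x² + (119/108)x³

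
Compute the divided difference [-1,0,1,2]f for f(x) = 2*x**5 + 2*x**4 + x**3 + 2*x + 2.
15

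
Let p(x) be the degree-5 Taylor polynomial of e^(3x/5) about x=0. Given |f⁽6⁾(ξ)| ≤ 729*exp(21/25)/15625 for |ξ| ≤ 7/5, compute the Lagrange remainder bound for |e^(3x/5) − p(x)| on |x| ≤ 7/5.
9529569*exp(21/25)/19531250000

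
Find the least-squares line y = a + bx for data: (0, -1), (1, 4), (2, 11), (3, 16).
a = -6/5, b = 29/5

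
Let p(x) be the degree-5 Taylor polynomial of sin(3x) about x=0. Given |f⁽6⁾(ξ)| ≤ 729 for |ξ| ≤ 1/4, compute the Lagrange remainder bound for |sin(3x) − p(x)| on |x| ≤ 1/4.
81/327680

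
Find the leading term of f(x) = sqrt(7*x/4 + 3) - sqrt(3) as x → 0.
7*sqrt(3)*x/24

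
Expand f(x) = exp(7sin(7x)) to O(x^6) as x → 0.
1 + 49*x + 2401*x**2/2 + 19208*x**3 + 1764735*x**4/8 + 28118111*x**5/15 + O(x**6)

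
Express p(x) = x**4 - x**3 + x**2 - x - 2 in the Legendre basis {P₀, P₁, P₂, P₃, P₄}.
(-22/15)P₀ + (-8/5)P₁ + (26/21)P₂ + (-2/5)P₃ + (8/35)P₄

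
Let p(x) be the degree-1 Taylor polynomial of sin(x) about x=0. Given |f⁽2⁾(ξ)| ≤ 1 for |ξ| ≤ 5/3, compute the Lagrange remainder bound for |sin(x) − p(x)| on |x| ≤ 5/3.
25/18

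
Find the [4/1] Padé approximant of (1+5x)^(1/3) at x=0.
(625*x**4/243 - 200*x**3/81 + 10*x**2/3 + 16*x/3 + 1)/(11*x/3 + 1)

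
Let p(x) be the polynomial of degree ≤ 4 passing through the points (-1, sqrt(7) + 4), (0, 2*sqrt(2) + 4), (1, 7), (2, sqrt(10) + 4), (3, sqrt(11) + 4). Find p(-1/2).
-5*sqrt(11)/128 + 7*sqrt(10)/32 + 35*sqrt(7)/128 + 151/64 + 35*sqrt(2)/16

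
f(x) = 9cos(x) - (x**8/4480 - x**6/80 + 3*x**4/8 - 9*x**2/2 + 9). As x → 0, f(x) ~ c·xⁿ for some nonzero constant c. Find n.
10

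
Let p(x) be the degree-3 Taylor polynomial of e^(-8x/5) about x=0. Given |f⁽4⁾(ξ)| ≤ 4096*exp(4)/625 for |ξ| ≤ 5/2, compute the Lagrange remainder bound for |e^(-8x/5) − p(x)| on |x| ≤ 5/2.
32*exp(4)/3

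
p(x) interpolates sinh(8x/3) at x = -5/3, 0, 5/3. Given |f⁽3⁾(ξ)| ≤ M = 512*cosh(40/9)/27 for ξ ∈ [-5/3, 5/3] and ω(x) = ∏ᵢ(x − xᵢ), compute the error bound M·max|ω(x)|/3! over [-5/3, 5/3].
64000*sqrt(3)*cosh(40/9)/19683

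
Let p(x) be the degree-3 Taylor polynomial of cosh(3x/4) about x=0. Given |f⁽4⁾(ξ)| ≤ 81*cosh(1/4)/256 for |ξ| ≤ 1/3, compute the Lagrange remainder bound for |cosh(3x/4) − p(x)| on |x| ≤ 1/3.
cosh(1/4)/6144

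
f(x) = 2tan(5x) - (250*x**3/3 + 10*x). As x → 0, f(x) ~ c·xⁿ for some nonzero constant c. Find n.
5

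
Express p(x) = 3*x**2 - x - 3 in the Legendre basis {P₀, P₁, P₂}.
(-2)P₀ - P₁ + (2)P₂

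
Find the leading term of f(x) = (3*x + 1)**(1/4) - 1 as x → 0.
3*x/4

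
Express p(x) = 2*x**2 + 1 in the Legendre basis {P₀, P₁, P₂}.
(5/3)P₀ + (4/3)P₂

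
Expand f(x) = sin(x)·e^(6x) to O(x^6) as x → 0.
x + 6*x**2 + 107*x**3/6 + 35*x**4 + 6121*x**5/120 + O(x**6)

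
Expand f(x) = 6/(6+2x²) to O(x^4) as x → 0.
1 - x**2/3 + O(x**4)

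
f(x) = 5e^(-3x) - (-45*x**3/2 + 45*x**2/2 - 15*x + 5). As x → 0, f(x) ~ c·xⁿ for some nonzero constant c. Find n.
4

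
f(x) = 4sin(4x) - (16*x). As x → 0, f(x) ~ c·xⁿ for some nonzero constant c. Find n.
3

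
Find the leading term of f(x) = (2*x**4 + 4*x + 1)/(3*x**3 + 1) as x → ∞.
2*x/3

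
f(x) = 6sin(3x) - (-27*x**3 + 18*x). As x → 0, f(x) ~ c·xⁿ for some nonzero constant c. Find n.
5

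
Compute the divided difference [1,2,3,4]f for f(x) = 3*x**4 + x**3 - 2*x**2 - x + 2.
31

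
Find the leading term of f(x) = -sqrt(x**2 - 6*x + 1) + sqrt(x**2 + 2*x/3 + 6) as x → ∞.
10/3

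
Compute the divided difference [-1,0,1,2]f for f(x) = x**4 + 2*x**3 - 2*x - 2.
4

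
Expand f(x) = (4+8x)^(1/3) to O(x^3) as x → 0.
2**(2/3) + 2*2**(2/3)*x/3 - 4*2**(2/3)*x**2/9 + O(x**3)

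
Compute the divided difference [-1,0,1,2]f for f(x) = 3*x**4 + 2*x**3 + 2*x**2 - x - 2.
8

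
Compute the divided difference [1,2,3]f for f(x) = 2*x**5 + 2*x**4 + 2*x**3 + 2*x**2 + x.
244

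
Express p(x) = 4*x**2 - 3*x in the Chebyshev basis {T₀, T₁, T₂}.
(2)T₀ + (-3)T₁ + (2)T₂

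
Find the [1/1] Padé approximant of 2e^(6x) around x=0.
(6*x + 2)/(1 - 3*x)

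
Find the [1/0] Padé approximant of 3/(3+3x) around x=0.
1 - x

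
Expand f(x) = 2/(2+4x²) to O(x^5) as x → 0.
1 - 2*x**2 + 4*x**4 + O(x**5)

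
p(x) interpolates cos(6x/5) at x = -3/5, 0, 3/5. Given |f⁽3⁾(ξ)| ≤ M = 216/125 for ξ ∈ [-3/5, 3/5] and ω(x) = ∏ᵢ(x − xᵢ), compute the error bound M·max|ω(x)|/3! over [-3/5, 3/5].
216*sqrt(3)/15625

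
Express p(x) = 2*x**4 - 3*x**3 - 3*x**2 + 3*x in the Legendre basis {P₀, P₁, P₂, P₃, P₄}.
(-3/5)P₀ + (6/5)P₁ + (-6/7)P₂ + (-6/5)P₃ + (16/35)P₄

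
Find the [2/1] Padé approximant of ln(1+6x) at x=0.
6*x*(x + 1)/(4*x + 1)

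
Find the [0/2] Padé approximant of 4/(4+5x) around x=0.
1/(5*x/4 + 1)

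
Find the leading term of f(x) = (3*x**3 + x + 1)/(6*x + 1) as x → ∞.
x**2/2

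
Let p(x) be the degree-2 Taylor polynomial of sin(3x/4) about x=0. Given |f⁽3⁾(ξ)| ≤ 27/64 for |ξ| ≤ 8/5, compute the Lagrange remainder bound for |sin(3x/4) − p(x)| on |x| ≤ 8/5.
36/125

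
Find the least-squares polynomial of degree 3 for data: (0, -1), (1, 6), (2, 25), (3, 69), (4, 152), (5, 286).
-41/42 + (1331/252)x + (-23/42)x² + (79/36)x³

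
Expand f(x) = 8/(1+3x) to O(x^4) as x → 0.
8 - 24*x + 72*x**2 - 216*x**3 + O(x**4)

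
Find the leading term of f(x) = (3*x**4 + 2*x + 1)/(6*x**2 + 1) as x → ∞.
x**2/2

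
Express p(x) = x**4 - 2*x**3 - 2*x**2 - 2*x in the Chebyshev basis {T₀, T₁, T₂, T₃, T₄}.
(-5/8)T₀ + (-7/2)T₁ + (-1/2)T₂ + (-1/2)T₃ + (1/8)T₄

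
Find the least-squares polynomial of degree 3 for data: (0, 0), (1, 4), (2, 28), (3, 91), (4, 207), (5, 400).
-5/42 + (149/252)x + (31/42)x² + (109/36)x³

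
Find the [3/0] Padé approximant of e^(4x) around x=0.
32*x**3/3 + 8*x**2 + 4*x + 1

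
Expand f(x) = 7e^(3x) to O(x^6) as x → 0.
7 + 21*x + 63*x**2/2 + 63*x**3/2 + 189*x**4/8 + 567*x**5/40 + O(x**6)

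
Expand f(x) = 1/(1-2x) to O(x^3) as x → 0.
1 + 2*x + 4*x**2 + O(x**3)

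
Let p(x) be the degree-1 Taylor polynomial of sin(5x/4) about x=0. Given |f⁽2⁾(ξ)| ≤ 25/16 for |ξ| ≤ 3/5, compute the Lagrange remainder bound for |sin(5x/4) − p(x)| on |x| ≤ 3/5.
9/32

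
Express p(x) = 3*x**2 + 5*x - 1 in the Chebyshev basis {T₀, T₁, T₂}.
(1/2)T₀ + (5)T₁ + (3/2)T₂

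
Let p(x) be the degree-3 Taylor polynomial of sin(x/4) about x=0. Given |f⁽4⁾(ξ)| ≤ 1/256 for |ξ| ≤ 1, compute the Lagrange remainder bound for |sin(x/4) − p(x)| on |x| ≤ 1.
1/6144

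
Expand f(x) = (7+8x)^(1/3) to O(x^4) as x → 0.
7**(1/3) + 8*7**(1/3)*x/21 - 64*7**(1/3)*x**2/441 + 2560*7**(1/3)*x**3/27783 + O(x**4)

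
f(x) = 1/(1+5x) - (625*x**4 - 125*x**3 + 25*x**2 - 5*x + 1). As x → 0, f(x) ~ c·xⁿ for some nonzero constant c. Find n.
5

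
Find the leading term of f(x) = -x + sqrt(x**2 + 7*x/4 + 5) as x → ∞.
7/8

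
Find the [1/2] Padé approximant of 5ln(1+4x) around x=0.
20*x/(-4*x**2/3 + 2*x + 1)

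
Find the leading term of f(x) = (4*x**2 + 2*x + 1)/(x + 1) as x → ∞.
4*x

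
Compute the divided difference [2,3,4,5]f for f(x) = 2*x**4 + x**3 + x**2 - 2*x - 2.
29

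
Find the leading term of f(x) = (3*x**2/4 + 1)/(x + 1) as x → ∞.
3*x/4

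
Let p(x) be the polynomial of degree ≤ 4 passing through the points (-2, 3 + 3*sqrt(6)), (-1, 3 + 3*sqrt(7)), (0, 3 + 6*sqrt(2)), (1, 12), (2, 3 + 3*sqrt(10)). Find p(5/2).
-849/32 - 135*sqrt(7)/32 + 105*sqrt(6)/128 + 945*sqrt(10)/128 + 567*sqrt(2)/32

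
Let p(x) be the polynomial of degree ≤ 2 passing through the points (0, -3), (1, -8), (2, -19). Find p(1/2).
-19/4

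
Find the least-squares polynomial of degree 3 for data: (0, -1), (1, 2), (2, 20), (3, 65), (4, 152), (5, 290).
-13/14 + (-55/84)x + (19/14)x² + (25/12)x³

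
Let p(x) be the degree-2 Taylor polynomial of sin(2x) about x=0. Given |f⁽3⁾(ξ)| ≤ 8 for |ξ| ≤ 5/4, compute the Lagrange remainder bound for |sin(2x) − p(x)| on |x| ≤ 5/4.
125/48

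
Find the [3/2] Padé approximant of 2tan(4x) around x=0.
(-128*x**3/15 + 8*x)/(1 - 32*x**2/5)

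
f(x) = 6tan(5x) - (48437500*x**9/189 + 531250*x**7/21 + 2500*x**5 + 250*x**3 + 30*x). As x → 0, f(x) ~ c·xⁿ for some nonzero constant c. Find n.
11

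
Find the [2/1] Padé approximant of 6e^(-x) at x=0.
(x**2 - 4*x + 6)/(x/3 + 1)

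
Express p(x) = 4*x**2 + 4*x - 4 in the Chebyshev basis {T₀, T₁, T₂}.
(-2)T₀ + (4)T₁ + (2)T₂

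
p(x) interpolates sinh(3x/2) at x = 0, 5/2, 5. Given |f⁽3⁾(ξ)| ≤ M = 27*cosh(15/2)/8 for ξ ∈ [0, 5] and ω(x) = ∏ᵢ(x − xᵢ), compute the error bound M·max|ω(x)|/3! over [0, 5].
125*sqrt(3)*cosh(15/2)/64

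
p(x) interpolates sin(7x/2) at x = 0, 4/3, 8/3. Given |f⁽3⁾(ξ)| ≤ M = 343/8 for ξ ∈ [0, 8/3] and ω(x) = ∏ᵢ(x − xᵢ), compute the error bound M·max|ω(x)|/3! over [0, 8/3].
2744*sqrt(3)/729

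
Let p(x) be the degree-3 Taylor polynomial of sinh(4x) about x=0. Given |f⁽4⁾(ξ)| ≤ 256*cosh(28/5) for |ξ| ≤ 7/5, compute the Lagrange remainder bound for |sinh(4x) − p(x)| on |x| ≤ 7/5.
76832*cosh(28/5)/1875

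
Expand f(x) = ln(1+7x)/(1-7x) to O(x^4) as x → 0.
7*x + 49*x**2/2 + 1715*x**3/6 + O(x**4)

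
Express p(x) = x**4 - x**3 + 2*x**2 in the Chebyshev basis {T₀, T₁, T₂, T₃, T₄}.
(11/8)T₀ + (-3/4)T₁ + (3/2)T₂ + (-1/4)T₃ + (1/8)T₄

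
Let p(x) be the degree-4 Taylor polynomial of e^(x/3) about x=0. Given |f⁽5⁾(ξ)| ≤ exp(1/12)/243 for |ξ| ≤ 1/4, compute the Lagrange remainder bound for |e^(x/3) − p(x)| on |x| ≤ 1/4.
exp(1/12)/29859840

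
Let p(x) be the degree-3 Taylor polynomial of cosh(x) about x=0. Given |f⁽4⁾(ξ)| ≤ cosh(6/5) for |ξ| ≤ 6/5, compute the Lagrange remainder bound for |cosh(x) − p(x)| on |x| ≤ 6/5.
54*cosh(6/5)/625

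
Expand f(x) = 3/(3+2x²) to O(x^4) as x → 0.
1 - 2*x**2/3 + O(x**4)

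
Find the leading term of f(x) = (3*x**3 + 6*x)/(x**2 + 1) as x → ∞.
3*x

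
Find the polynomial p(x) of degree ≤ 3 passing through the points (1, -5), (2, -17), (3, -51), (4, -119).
-2*x**3 + x**2 - x - 3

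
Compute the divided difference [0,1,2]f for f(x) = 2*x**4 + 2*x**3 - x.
20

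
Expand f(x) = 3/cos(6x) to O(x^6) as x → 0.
3 + 54*x**2 + 810*x**4 + O(x**6)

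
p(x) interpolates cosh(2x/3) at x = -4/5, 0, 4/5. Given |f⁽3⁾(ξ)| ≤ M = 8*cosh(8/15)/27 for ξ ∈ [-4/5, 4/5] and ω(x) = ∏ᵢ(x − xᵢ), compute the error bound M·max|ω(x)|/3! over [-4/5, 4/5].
512*sqrt(3)*cosh(8/15)/91125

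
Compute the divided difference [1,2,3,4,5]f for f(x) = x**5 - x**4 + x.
14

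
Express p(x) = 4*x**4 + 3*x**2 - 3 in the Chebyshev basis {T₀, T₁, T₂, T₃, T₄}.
(7/2)T₂ + (1/2)T₄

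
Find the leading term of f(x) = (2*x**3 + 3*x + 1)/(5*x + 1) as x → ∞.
2*x**2/5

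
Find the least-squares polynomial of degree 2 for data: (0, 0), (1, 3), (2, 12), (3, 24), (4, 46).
9/35 + (-29/70)x + (41/14)x²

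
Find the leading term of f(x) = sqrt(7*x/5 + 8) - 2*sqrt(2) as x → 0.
7*sqrt(2)*x/40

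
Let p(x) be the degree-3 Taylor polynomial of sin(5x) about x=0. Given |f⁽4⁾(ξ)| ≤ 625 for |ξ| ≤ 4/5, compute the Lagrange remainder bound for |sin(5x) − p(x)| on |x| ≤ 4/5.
32/3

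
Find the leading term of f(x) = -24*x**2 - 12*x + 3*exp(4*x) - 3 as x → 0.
32*x**3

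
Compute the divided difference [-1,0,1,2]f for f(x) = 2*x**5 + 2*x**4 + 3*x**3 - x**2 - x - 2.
17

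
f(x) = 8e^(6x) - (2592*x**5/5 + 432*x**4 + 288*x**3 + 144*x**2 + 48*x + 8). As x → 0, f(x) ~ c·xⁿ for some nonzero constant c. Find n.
6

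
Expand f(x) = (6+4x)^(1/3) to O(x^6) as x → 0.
6**(1/3) + 2*6**(1/3)*x/9 - 4*6**(1/3)*x**2/81 + 40*6**(1/3)*x**3/2187 - 160*6**(1/3)*x**4/19683 + 704*6**(1/3)*x**5/177147 + O(x**6)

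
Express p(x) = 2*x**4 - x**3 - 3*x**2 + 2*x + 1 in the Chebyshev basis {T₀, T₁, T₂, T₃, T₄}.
(1/4)T₀ + (5/4)T₁ + (-1/2)T₂ + (-1/4)T₃ + (1/4)T₄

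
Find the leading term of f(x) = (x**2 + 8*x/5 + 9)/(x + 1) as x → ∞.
x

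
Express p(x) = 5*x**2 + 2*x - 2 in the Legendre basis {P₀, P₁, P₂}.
(-1/3)P₀ + (2)P₁ + (10/3)P₂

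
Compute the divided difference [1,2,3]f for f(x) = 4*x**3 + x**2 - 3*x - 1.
25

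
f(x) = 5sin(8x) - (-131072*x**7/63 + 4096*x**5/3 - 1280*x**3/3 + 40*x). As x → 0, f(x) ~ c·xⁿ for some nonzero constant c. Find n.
9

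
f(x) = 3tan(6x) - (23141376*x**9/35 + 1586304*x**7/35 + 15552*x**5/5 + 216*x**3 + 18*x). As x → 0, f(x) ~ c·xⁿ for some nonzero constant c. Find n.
11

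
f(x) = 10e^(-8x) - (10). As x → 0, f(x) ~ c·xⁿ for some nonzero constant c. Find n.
1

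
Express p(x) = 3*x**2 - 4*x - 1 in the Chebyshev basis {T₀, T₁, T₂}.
(1/2)T₀ + (-4)T₁ + (3/2)T₂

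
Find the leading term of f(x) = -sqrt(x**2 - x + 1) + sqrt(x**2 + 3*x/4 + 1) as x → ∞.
7/8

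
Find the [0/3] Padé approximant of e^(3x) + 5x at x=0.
1/(-889*x**3/2 + 119*x**2/2 - 8*x + 1)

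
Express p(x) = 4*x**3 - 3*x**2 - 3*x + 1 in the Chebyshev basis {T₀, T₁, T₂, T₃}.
(-1/2)T₀ + (-3/2)T₂ + T₃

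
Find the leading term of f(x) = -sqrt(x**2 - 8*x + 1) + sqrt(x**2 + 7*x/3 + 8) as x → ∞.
31/6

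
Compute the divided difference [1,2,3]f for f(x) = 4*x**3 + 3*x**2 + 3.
27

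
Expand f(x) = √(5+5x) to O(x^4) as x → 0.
sqrt(5) + sqrt(5)*x/2 - sqrt(5)*x**2/8 + sqrt(5)*x**3/16 + O(x**4)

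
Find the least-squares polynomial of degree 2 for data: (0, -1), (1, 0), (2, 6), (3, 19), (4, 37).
-33/35 + (-31/14)x + (41/14)x²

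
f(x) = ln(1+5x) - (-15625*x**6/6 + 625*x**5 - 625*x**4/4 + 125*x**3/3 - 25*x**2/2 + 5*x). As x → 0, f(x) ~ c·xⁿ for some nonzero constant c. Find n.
7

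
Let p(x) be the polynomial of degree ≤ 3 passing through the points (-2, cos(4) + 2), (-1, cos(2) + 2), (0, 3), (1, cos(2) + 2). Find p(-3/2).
cos(2) + 5*cos(4)/16 + 27/16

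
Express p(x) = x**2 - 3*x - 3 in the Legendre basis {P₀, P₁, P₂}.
(-8/3)P₀ + (-3)P₁ + (2/3)P₂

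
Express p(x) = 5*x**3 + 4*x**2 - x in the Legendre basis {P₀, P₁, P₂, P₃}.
(4/3)P₀ + (2)P₁ + (8/3)P₂ + (2)P₃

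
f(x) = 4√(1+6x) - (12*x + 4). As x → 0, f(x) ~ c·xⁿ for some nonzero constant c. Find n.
2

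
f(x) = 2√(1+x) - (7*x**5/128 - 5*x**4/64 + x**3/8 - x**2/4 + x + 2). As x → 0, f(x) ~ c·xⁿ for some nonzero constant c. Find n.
6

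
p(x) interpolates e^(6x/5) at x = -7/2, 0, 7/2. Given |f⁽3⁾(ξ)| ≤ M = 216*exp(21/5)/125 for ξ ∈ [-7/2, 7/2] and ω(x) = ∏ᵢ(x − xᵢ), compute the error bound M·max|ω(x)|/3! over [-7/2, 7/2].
343*sqrt(3)*exp(21/5)/125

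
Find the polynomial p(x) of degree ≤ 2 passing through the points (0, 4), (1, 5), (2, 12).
3*x**2 - 2*x + 4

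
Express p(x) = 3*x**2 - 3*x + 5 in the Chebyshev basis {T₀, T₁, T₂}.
(13/2)T₀ + (-3)T₁ + (3/2)T₂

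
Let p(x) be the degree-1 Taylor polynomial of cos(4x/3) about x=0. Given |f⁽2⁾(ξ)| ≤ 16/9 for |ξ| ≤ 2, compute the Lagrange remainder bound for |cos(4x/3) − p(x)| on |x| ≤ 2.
32/9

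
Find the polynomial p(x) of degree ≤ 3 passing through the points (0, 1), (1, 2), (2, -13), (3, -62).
-3*x**3 + x**2 + 3*x + 1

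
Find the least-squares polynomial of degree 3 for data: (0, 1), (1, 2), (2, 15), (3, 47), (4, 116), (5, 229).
115/126 + (305/756)x + (-31/36)x² + (107/54)x³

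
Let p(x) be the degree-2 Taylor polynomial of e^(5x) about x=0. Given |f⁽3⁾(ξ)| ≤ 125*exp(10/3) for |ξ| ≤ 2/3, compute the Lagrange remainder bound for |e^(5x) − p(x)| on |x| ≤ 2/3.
500*exp(10/3)/81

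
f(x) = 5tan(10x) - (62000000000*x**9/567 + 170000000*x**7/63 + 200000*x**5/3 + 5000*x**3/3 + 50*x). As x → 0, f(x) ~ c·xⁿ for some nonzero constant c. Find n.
11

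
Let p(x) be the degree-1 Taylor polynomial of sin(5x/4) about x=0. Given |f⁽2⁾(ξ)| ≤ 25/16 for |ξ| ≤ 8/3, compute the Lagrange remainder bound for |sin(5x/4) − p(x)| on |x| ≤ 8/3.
50/9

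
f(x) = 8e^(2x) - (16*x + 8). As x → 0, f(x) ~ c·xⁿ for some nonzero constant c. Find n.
2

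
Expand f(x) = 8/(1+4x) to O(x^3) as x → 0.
8 - 32*x + 128*x**2 + O(x**3)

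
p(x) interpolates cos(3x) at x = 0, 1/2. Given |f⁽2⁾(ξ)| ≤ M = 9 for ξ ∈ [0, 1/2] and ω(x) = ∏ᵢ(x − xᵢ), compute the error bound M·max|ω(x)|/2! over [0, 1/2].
9/32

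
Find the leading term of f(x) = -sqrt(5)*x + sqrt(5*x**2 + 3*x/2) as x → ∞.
3*sqrt(5)/20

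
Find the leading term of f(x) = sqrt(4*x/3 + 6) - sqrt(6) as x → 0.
sqrt(6)*x/9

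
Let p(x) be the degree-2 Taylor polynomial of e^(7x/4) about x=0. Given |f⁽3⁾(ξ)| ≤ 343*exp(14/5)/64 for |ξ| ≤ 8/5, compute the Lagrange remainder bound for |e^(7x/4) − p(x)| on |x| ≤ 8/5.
1372*exp(14/5)/375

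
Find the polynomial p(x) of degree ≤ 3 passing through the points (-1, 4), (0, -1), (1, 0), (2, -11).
-3*x**3 + 3*x**2 + x - 1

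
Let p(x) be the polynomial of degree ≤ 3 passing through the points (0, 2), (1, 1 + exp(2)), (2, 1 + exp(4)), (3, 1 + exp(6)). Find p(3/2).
-exp(6)/16 + 15/16 + 9*exp(2)/16 + 9*exp(4)/16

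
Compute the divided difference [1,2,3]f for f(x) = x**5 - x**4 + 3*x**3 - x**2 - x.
82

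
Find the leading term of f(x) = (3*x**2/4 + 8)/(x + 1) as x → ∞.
3*x/4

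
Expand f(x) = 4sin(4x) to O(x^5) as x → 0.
16*x - 128*x**3/3 + O(x**5)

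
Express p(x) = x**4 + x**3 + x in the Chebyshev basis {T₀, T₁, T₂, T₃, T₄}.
(3/8)T₀ + (7/4)T₁ + (1/2)T₂ + (1/4)T₃ + (1/8)T₄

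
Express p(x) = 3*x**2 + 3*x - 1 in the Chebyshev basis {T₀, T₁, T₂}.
(1/2)T₀ + (3)T₁ + (3/2)T₂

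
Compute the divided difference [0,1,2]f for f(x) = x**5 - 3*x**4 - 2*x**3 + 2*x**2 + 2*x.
-10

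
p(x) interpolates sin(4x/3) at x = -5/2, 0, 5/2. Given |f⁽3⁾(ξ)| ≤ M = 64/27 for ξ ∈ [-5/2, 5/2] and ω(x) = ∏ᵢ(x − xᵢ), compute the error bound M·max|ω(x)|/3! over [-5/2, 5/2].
1000*sqrt(3)/729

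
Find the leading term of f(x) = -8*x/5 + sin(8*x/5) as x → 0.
-256*x**3/375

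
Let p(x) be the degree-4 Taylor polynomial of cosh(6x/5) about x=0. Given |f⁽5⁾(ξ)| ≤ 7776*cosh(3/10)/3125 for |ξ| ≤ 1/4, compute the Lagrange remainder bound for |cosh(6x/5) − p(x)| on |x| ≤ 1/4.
81*cosh(3/10)/4000000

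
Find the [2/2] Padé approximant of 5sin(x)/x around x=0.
(5 - 7*x**2/12)/(x**2/20 + 1)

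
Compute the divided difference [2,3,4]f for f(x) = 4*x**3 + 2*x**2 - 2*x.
38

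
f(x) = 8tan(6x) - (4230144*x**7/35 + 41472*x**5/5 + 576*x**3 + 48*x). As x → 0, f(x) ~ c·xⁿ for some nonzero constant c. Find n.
9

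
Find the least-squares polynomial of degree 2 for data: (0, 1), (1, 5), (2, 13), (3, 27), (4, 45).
37/35 + (9/7)x + (17/7)x²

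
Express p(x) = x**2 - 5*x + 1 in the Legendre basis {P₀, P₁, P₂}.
(4/3)P₀ + (-5)P₁ + (2/3)P₂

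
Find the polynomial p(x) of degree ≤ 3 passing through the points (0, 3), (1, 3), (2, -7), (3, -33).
-x**3 - 2*x**2 + 3*x + 3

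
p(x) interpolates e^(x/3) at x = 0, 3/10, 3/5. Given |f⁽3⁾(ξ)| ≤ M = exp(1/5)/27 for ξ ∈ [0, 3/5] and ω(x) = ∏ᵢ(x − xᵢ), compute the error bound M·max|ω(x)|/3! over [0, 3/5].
sqrt(3)*exp(1/5)/27000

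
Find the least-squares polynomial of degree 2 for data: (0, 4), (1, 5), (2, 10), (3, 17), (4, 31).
21/5 + (-7/5)x + (2)x²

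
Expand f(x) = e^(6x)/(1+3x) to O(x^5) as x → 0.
1 + 3*x + 9*x**2 + 9*x**3 + 27*x**4 + O(x**5)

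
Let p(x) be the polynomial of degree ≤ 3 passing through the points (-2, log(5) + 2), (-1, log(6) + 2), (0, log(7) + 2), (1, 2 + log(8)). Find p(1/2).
2 + log(2**(5/8)*3**(11/16)*5**(1/16)*7**(15/16)/3)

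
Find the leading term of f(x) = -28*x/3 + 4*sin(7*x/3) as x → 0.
-686*x**3/81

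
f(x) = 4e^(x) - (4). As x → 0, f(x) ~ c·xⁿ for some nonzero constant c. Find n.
1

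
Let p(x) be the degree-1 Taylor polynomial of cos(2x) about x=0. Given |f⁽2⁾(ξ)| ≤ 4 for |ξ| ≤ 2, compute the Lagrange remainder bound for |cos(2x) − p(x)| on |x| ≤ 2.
8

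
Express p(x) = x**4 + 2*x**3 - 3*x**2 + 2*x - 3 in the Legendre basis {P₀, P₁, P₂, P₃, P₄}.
(-19/5)P₀ + (16/5)P₁ + (-10/7)P₂ + (4/5)P₃ + (8/35)P₄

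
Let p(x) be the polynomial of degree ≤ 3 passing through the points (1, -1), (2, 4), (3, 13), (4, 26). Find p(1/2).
-2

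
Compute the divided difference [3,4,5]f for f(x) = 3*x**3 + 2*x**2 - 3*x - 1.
38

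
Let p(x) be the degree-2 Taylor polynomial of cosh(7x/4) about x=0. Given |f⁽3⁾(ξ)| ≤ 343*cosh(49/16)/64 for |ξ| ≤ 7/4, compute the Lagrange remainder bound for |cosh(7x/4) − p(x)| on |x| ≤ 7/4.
117649*cosh(49/16)/24576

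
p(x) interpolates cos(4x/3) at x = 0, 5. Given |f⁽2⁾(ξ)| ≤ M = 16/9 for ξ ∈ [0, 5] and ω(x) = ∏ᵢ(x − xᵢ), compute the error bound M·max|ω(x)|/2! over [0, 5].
50/9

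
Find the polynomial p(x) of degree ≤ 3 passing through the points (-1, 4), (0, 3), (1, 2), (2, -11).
-2*x**3 + x + 3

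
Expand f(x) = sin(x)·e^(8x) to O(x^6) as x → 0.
x + 8*x**2 + 191*x**3/6 + 84*x**4 + 19841*x**5/120 + O(x**6)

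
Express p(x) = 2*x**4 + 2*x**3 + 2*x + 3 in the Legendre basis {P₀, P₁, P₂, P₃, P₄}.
(17/5)P₀ + (16/5)P₁ + (8/7)P₂ + (4/5)P₃ + (16/35)P₄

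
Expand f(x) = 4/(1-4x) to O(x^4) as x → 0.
4 + 16*x + 64*x**2 + 256*x**3 + O(x**4)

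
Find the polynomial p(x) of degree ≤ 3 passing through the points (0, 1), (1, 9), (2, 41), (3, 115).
3*x**3 + 3*x**2 + 2*x + 1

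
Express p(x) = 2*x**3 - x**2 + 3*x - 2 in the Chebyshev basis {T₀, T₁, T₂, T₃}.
(-5/2)T₀ + (9/2)T₁ + (-1/2)T₂ + (1/2)T₃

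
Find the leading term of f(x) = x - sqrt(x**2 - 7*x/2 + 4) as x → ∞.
7/4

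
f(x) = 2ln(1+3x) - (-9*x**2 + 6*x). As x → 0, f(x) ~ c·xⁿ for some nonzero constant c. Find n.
3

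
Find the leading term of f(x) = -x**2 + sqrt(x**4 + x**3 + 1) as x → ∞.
x/2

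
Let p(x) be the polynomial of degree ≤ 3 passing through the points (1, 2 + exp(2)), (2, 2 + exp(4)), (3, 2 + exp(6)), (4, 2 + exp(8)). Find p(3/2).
-5*exp(6)/16 + 2 + 5*exp(2)/16 + 15*exp(4)/16 + exp(8)/16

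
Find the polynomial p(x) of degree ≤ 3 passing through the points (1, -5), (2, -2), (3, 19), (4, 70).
2*x**3 - 3*x**2 - 2*x - 2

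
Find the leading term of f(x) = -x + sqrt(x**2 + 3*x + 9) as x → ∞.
3/2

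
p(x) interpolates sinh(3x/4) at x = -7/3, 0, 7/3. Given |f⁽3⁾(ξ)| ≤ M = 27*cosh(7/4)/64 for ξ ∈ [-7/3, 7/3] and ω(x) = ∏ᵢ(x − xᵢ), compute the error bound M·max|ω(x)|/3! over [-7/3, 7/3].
343*sqrt(3)*cosh(7/4)/1728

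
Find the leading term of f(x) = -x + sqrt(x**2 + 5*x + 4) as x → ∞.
5/2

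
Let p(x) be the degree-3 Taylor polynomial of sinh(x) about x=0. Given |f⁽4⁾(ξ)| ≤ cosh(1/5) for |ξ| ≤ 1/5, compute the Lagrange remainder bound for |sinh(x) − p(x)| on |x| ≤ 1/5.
cosh(1/5)/15000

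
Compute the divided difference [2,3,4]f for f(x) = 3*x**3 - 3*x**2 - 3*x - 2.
24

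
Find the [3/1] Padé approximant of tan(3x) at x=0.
9*x**3 + 3*x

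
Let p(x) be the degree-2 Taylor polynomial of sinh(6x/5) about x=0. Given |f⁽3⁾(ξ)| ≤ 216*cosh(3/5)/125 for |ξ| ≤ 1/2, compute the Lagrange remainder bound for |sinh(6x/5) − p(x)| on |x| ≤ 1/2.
9*cosh(3/5)/250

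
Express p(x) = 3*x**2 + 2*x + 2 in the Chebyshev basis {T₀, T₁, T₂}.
(7/2)T₀ + (2)T₁ + (3/2)T₂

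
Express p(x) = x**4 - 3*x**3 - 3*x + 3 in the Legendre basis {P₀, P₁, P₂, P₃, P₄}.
(16/5)P₀ + (-24/5)P₁ + (4/7)P₂ + (-6/5)P₃ + (8/35)P₄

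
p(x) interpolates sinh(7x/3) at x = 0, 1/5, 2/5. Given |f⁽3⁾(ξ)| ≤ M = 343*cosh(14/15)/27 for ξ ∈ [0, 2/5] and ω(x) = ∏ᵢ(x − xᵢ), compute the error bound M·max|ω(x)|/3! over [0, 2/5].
343*sqrt(3)*cosh(14/15)/91125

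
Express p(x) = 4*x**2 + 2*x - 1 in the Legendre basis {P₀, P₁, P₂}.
(1/3)P₀ + (2)P₁ + (8/3)P₂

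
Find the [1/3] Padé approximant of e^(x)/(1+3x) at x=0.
(11*x/32 + 1)/(91*x**3/192 - 29*x**2/16 + 75*x/32 + 1)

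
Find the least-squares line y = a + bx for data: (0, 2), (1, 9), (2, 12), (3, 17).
a = 14/5, b = 24/5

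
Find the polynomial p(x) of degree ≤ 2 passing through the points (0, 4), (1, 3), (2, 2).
4 - x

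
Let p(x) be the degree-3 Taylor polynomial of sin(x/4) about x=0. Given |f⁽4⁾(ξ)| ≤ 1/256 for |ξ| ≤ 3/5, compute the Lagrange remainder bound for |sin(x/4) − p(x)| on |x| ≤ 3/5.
27/1280000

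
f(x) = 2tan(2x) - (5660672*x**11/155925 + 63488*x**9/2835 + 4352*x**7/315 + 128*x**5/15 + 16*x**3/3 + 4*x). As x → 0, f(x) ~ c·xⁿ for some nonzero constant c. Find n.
13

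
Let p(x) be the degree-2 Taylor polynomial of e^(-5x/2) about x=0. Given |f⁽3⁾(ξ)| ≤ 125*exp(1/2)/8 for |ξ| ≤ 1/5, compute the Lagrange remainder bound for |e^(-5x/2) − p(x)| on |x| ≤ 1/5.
exp(1/2)/48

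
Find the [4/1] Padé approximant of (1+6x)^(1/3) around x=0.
(16*x**4/3 - 64*x**3/15 + 24*x**2/5 + 32*x/5 + 1)/(22*x/5 + 1)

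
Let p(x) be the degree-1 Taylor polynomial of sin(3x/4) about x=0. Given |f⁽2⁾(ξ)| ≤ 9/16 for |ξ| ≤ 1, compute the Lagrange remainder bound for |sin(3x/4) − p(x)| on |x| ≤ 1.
9/32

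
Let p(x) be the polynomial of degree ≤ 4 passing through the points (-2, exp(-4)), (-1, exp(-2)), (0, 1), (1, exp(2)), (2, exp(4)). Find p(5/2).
(-420*exp(6) - 180*exp(2) + 35 + 378*exp(4) + 315*exp(8))*exp(-4)/128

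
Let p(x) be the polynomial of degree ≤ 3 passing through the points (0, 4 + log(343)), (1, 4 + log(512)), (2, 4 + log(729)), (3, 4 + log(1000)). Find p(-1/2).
4 + log(257298363*2**(3/8)*3**(7/8)*5**(1/16)*7**(9/16)/10485760)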